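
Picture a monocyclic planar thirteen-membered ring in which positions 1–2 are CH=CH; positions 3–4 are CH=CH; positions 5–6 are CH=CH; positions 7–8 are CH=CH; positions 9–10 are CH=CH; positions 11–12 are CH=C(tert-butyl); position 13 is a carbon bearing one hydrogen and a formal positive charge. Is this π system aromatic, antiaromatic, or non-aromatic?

Antiaromatic

Every ring atom contributes a p orbital perpendicular to the ring (each doubly-bonded ring atom is sp² with one p-orbital electron; the carbocation has an empty p orbital), so the π system is cyclic and fully conjugated.
Adding the contributions, 6 × 2 = 12 from the double-bond units + 0 from the CH(+) atom = 12.
A 4n π count (12, n = 3) in a planar conjugated ring means antiaromatic.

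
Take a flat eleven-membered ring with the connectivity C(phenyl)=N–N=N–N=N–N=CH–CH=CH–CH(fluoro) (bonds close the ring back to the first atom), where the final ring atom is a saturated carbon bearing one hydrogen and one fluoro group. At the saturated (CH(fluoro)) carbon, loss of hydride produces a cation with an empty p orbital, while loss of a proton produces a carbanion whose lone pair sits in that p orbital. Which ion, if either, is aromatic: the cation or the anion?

The cation

In both ions every ring atom is sp² and contributes a p orbital, so both rings are fully conjugated.
Cation: 5 × 2 + 0 = 10 π electrons → 4(2)+2, aromatic.
Anion: 5 × 2 + 2 = 12 π electrons → 4(3), antiaromatic.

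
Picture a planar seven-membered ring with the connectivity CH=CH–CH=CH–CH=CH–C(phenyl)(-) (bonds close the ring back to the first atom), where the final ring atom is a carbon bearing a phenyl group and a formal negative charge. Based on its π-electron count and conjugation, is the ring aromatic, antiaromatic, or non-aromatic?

Antiaromatic

All ring atoms are sp² and supply a p orbital to the ring (the double-bond atoms are sp², each contributing one p electron; the carbanion's lone pair occupies the p orbital); the conjugation is uninterrupted.
Counting π electrons: 3 × 2 = 6 from the double-bond units + 2 from the C(phenyl)(-) atom = 8.
With 8 = 4·2 π electrons, Hückel's rule classifies the planar ring as antiaromatic.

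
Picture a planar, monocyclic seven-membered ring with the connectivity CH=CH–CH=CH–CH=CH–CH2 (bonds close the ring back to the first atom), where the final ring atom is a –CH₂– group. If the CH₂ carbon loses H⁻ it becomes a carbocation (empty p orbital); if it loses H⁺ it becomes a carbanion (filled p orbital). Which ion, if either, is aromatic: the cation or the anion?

The cation

In both ions every ring atom is sp² and contributes a p orbital, so both rings are fully conjugated.
Cation: 3 × 2 + 0 = 6 π electrons → 4(1)+2, aromatic.
Anion: 3 × 2 + 2 = 8 π electrons → 4(2), antiaromatic.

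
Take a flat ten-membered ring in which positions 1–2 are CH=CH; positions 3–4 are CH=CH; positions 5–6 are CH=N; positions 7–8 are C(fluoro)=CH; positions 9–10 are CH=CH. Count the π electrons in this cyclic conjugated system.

All ring atoms are sp² and supply a p orbital to the ring (every atom in a ring double bond is sp² and brings one electron to the p orbital; each sp² =N– keeps its lone pair in-plane and puts one electron into the π system); the conjugation is uninterrupted.
Counting π electrons: 5 × 2 = 10 from the 5 double-bond units.

10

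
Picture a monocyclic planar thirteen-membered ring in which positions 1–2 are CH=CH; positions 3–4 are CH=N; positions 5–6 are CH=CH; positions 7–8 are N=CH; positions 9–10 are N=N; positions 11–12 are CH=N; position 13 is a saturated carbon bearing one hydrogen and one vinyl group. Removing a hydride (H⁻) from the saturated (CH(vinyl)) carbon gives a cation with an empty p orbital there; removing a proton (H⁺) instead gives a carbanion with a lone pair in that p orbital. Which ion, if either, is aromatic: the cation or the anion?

The anion

Once that carbon is sp², every ring atom has a p orbital and both ions are fully conjugated.
Cation: 6 × 2 + 0 = 12 π electrons → 4(3), antiaromatic.
Anion: 6 × 2 + 2 = 14 π electrons → 4(3)+2, aromatic.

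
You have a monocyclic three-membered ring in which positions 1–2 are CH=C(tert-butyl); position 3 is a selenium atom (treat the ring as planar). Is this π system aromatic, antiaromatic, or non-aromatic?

Antiaromatic

Check conjugation: each doubly-bonded ring atom is sp² with one p-orbital electron; the selenium donates one lone pair from its p orbital — every position has a p orbital, so the cyclic π system is continuous.
Counting π electrons: 1 × 2 = 2 from the double-bond unit + 2 from the Se atom = 4.
A 4n π count (4, n = 1) in a planar conjugated ring means antiaromatic.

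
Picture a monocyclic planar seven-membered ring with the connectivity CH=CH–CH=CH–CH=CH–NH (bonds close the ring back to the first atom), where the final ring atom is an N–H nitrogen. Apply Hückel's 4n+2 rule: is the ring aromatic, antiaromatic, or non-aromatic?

All ring atoms are sp² and supply a p orbital to the ring (each doubly-bonded ring atom is sp² with one p-orbital electron; the pyrrole-type nitrogen donates its lone pair from the p orbital); the conjugation is uninterrupted.
Counting π electrons: 3 × 2 = 6 from the double-bond units + 2 from the NH atom = 8.
8 = 4(2); a planar, fully conjugated 4n system is antiaromatic.

Antiaromatic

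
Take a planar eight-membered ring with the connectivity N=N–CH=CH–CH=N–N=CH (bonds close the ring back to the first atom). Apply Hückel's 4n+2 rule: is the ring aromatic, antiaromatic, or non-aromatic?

Antiaromatic

The p orbitals form a continuous loop: each doubly-bonded ring atom is sp² with one p-orbital electron; the doubly-bonded nitrogens are pyridine-type — their lone pairs lie in the ring plane, leaving one electron in the p orbital. The ring is fully conjugated.
Adding the contributions, 4 × 2 = 8 from the 4 double-bond units.
8 = 4(2); a planar, fully conjugated 4n system is antiaromatic.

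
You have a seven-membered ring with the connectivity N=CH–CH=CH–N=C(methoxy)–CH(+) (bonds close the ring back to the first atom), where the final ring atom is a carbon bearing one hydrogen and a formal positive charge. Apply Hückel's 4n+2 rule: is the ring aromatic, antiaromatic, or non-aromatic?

Aromatic

All ring atoms are sp² and supply a p orbital to the ring (every atom in a ring double bond is sp² and brings one electron to the p orbital; each sp² =N– keeps its lone pair in-plane and puts one electron into the π system; the carbocation has an empty p orbital); the conjugation is uninterrupted.
Counting π electrons: 3 × 2 = 6 from the double-bond units + 0 from the CH(+) atom = 6.
With 6 π electrons (n = 1), the Hückel 4n+2 condition holds.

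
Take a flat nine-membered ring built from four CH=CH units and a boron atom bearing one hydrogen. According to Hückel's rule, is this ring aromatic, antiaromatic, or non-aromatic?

Antiaromatic

Every ring atom contributes a p orbital perpendicular to the ring (every atom in a ring double bond is sp² and brings one electron to the p orbital; the boron has an empty p orbital), so the π system is cyclic and fully conjugated.
Tallying contributions gives 4 × 2 = 8 from the double-bond units + 0 from the BH atom = 8.
8 = 4(2); a planar, fully conjugated 4n system is antiaromatic.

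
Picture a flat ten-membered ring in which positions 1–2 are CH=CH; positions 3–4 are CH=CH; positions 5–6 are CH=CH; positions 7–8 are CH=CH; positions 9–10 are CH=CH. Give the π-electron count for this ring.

All ring atoms are sp² and supply a p orbital to the ring (the double-bond atoms are sp², each contributing one p electron); the conjugation is uninterrupted.
Tallying contributions gives 5 × 2 = 10 from the 5 double-bond units.

10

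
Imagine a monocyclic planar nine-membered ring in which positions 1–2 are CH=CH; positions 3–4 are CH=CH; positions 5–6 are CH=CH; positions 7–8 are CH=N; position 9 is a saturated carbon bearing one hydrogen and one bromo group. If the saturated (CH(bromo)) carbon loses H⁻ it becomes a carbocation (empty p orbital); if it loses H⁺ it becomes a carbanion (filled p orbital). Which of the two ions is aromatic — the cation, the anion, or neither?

In either ion the ring is fully conjugated: every atom, including the new sp² carbon, supplies a p orbital.
Cation: 4 × 2 + 0 = 8 π electrons → 4(2), antiaromatic.
Anion: 4 × 2 + 2 = 10 π electrons → 4(2)+2, aromatic.

The anion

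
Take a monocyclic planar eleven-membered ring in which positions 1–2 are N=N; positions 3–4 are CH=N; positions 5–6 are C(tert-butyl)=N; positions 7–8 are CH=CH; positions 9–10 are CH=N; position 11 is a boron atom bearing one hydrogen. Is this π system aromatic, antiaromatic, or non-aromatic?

Aromatic

Every ring atom contributes a p orbital perpendicular to the ring (the double-bond atoms are sp², each contributing one p electron; the doubly-bonded nitrogens are pyridine-type — their lone pairs lie in the ring plane, leaving one electron in the p orbital; the boron has an empty p orbital), so the π system is cyclic and fully conjugated.
Tallying contributions gives 5 × 2 = 10 from the double-bond units + 0 from the BH atom = 10.
With 10 π electrons (n = 2), the Hückel 4n+2 condition holds.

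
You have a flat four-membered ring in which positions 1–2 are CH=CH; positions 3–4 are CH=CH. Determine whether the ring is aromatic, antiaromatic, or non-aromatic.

Antiaromatic

The p orbitals form a continuous loop: each doubly-bonded ring atom is sp² with one p-orbital electron. The ring is fully conjugated.
Tallying contributions gives 2 × 2 = 4 from the 2 double-bond units.
With 4 = 4·1 π electrons, Hückel's rule classifies the planar ring as antiaromatic.
(This ring is cyclobutadiene.)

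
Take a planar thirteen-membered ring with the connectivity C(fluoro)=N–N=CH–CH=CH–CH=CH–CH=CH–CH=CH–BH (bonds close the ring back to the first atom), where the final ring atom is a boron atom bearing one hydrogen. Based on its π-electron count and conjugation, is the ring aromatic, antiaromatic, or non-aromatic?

Check conjugation: each doubly-bonded ring atom is sp² with one p-orbital electron; each =N– nitrogen is pyridine-type (lone pair in the sp² plane, one electron in the p orbital); the boron has an empty p orbital — every position has a p orbital, so the cyclic π system is continuous.
Adding the contributions, 6 × 2 = 12 from the double-bond units + 0 from the BH atom = 12.
With 12 = 4·3 π electrons, Hückel's rule classifies the planar ring as antiaromatic.

Antiaromatic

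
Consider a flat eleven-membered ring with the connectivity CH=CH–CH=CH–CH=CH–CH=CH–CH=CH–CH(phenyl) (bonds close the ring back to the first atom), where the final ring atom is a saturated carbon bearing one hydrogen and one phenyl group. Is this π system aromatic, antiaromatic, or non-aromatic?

Non-aromatic

At the CH(phenyl) position, that saturated carbon is sp³ and has no p orbital in the ring π system; the ring's p-orbital overlap is broken there.
Without a continuous loop of overlapping p orbitals the Hückel electron count never comes into play.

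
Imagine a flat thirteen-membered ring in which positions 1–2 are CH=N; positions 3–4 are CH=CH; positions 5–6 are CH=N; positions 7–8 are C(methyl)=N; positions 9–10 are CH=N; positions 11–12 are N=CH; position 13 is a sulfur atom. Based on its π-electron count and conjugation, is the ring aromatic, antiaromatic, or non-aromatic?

All ring atoms are sp² and supply a p orbital to the ring (every atom in a ring double bond is sp² and brings one electron to the p orbital; each sp² =N– keeps its lone pair in-plane and puts one electron into the π system; the sulfur donates one lone pair from its p orbital); the conjugation is uninterrupted.
Counting π electrons: 6 × 2 = 12 from the double-bond units + 2 from the S atom = 14.
14 = 4(3) + 2, which satisfies Hückel's 4n+2 rule.

Aromatic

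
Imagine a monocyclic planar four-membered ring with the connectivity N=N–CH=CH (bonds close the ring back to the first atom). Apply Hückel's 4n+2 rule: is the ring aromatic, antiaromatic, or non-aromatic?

Every ring atom contributes a p orbital perpendicular to the ring (the double-bond atoms are sp², each contributing one p electron; each =N– nitrogen is pyridine-type (lone pair in the sp² plane, one electron in the p orbital)), so the π system is cyclic and fully conjugated.
π-electron count: 2 × 2 = 4 from the 2 double-bond units.
4 = 4(1); a planar, fully conjugated 4n system is antiaromatic.

Antiaromatic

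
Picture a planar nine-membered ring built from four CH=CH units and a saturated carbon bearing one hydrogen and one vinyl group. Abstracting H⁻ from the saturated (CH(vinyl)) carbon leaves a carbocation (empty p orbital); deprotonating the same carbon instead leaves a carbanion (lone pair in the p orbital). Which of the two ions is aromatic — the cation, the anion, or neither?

The anion

Once that carbon is sp², every ring atom has a p orbital and both ions are fully conjugated.
Cation: 4 × 2 + 0 = 8 π electrons → 4(2), antiaromatic.
Anion: 4 × 2 + 2 = 10 π electrons → 4(2)+2, aromatic.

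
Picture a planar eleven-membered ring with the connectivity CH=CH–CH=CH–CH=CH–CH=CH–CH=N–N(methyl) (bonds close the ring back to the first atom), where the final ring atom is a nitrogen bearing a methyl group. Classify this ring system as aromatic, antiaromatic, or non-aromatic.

Check conjugation: every atom in a ring double bond is sp² and brings one electron to the p orbital; each =N– nitrogen is pyridine-type (lone pair in the sp² plane, one electron in the p orbital); the pyrrole-type nitrogen donates its lone pair from the p orbital — every position has a p orbital, so the cyclic π system is continuous.
Counting π electrons: 5 × 2 = 10 from the double-bond units + 2 from the N(methyl) atom = 12.
With 12 = 4·3 π electrons, Hückel's rule classifies the planar ring as antiaromatic.

Antiaromatic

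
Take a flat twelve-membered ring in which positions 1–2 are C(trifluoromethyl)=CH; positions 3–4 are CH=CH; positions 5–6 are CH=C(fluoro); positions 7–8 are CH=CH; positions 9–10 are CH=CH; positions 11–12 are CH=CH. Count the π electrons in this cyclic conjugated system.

12

Every ring atom contributes a p orbital perpendicular to the ring (each doubly-bonded ring atom is sp² with one p-orbital electron), so the π system is cyclic and fully conjugated.
Adding the contributions, 6 × 2 = 12 from the 6 double-bond units.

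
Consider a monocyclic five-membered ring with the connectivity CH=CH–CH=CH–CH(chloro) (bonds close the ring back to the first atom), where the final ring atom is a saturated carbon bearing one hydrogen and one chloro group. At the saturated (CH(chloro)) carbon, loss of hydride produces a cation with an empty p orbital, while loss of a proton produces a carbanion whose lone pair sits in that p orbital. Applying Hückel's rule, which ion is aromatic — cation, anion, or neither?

The anion

In either ion the ring is fully conjugated: every atom, including the new sp² carbon, supplies a p orbital.
Cation: 2 × 2 + 0 = 4 π electrons → 4(1), antiaromatic.
Anion: 2 × 2 + 2 = 6 π electrons → 4(1)+2, aromatic.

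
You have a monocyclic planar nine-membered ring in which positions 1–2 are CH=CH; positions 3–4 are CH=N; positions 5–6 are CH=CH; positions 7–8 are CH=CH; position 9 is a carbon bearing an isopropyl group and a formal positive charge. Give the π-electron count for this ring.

8

Every ring atom contributes a p orbital perpendicular to the ring (every atom in a ring double bond is sp² and brings one electron to the p orbital; the doubly-bonded nitrogens are pyridine-type — their lone pairs lie in the ring plane, leaving one electron in the p orbital; the carbocation has an empty p orbital), so the π system is cyclic and fully conjugated.
Adding the contributions, 4 × 2 = 8 from the double-bond units + 0 from the C(isopropyl)(+) atom = 8.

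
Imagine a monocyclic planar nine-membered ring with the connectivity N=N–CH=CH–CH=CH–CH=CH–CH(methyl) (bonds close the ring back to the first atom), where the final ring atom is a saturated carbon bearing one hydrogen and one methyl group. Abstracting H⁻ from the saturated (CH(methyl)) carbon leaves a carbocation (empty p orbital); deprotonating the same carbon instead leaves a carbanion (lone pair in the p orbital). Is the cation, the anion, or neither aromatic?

Both ions have a continuous loop of p orbitals — each ring atom is sp².
Cation: 4 × 2 + 0 = 8 π electrons → 4(2), antiaromatic.
Anion: 4 × 2 + 2 = 10 π electrons → 4(2)+2, aromatic.

The anion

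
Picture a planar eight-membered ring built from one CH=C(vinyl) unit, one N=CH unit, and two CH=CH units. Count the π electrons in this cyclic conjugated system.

8

All ring atoms are sp² and supply a p orbital to the ring (the double-bond atoms are sp², each contributing one p electron; the doubly-bonded nitrogens are pyridine-type — their lone pairs lie in the ring plane, leaving one electron in the p orbital); the conjugation is uninterrupted.
Tallying contributions gives 4 × 2 = 8 from the 4 double-bond units.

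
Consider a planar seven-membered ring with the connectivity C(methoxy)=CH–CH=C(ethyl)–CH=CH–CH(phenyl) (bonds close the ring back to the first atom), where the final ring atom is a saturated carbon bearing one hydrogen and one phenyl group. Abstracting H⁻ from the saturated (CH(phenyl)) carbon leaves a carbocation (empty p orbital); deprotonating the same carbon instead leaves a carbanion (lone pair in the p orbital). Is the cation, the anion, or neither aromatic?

The cation

Once that carbon is sp², every ring atom has a p orbital and both ions are fully conjugated.
Cation: 3 × 2 + 0 = 6 π electrons → 4(1)+2, aromatic.
Anion: 3 × 2 + 2 = 8 π electrons → 4(2), antiaromatic.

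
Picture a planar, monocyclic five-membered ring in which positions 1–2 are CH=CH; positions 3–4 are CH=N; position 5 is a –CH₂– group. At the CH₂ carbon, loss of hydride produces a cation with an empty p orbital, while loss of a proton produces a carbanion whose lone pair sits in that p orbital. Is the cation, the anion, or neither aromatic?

The anion

Once that carbon is sp², every ring atom has a p orbital and both ions are fully conjugated.
Cation: 2 × 2 + 0 = 4 π electrons → 4(1), antiaromatic.
Anion: 2 × 2 + 2 = 6 π electrons → 4(1)+2, aromatic.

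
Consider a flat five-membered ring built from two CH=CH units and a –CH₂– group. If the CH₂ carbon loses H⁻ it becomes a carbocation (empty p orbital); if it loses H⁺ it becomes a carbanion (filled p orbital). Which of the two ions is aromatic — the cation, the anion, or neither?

In either ion the ring is fully conjugated: every atom, including the new sp² carbon, supplies a p orbital.
Cation: 2 × 2 + 0 = 4 π electrons → 4(1), antiaromatic.
Anion: 2 × 2 + 2 = 6 π electrons → 4(1)+2, aromatic.

The anion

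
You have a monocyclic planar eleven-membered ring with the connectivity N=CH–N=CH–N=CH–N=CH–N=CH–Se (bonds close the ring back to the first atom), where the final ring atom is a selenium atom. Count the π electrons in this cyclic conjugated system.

Check conjugation: every atom in a ring double bond is sp² and brings one electron to the p orbital; each sp² =N– keeps its lone pair in-plane and puts one electron into the π system; the selenium donates one lone pair from its p orbital — every position has a p orbital, so the cyclic π system is continuous.
Counting π electrons: 5 × 2 = 10 from the double-bond units + 2 from the Se atom = 12.

12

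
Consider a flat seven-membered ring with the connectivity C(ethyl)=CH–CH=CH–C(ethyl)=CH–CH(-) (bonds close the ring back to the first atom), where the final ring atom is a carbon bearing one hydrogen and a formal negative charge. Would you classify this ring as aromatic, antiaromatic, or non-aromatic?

Antiaromatic

Check conjugation: each doubly-bonded ring atom is sp² with one p-orbital electron; the carbanion's lone pair occupies the p orbital — every position has a p orbital, so the cyclic π system is continuous.
Counting π electrons: 3 × 2 = 6 from the double-bond units + 2 from the CH(-) atom = 8.
8 = 4(2); a planar, fully conjugated 4n system is antiaromatic.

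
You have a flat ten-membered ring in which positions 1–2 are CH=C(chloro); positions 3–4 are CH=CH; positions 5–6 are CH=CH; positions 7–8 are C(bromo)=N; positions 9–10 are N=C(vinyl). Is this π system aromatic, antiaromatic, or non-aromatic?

Check conjugation: every atom in a ring double bond is sp² and brings one electron to the p orbital; each sp² =N– keeps its lone pair in-plane and puts one electron into the π system — every position has a p orbital, so the cyclic π system is continuous.
Counting π electrons: 5 × 2 = 10 from the 5 double-bond units.
Since 10 = 4·2 + 2, the ring meets the 4n+2 criterion.

Aromatic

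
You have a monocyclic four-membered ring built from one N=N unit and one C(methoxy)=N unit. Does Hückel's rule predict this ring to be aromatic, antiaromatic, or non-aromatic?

Antiaromatic

All ring atoms are sp² and supply a p orbital to the ring (the double-bond atoms are sp², each contributing one p electron; the doubly-bonded nitrogens are pyridine-type — their lone pairs lie in the ring plane, leaving one electron in the p orbital); the conjugation is uninterrupted.
Counting π electrons: 2 × 2 = 4 from the 2 double-bond units.
With 4 = 4·1 π electrons, Hückel's rule classifies the planar ring as antiaromatic.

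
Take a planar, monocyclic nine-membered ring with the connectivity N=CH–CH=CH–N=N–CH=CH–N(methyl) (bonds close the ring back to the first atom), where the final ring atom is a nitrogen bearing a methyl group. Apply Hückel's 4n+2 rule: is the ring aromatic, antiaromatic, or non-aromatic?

The p orbitals form a continuous loop: each doubly-bonded ring atom is sp² with one p-orbital electron; the doubly-bonded nitrogens are pyridine-type — their lone pairs lie in the ring plane, leaving one electron in the p orbital; the pyrrole-type nitrogen donates its lone pair from the p orbital. The ring is fully conjugated.
Adding the contributions, 4 × 2 = 8 from the double-bond units + 2 from the N(methyl) atom = 10.
10 = 4(2) + 2, which satisfies Hückel's 4n+2 rule.

Aromatic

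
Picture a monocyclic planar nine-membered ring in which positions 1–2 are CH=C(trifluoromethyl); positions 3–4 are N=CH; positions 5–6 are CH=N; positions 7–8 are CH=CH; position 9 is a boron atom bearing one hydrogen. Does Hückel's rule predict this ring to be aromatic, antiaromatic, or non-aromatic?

Every ring atom contributes a p orbital perpendicular to the ring (the double-bond atoms are sp², each contributing one p electron; the doubly-bonded nitrogens are pyridine-type — their lone pairs lie in the ring plane, leaving one electron in the p orbital; the boron has an empty p orbital), so the π system is cyclic and fully conjugated.
Counting π electrons: 4 × 2 = 8 from the double-bond units + 0 from the BH atom = 8.
A 4n π count (8, n = 2) in a planar conjugated ring means antiaromatic.

Antiaromatic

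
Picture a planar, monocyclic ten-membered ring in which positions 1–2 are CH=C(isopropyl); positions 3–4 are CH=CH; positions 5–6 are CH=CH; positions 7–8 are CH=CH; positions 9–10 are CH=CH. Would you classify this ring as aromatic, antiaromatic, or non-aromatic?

Aromatic

The p orbitals form a continuous loop: the double-bond atoms are sp², each contributing one p electron. The ring is fully conjugated.
Counting π electrons: 5 × 2 = 10 from the 5 double-bond units.
10 = 4(2) + 2, which satisfies Hückel's 4n+2 rule.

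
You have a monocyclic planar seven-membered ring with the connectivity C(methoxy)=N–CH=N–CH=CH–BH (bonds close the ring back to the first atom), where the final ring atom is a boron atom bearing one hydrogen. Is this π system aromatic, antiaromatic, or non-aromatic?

The p orbitals form a continuous loop: each doubly-bonded ring atom is sp² with one p-orbital electron; each sp² =N– keeps its lone pair in-plane and puts one electron into the π system; the boron has an empty p orbital. The ring is fully conjugated.
π-electron count: 3 × 2 = 6 from the double-bond units + 0 from the BH atom = 6.
6 = 4(1) + 2, which satisfies Hückel's 4n+2 rule.

Aromatic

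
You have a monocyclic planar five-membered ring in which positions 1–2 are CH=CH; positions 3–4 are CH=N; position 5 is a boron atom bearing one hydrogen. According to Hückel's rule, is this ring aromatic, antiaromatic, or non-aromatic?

The p orbitals form a continuous loop: the double-bond atoms are sp², each contributing one p electron; the doubly-bonded nitrogens are pyridine-type — their lone pairs lie in the ring plane, leaving one electron in the p orbital; the boron has an empty p orbital. The ring is fully conjugated.
π-electron count: 2 × 2 = 4 from the double-bond units + 0 from the BH atom = 4.
With 4 = 4·1 π electrons, Hückel's rule classifies the planar ring as antiaromatic.

Antiaromatic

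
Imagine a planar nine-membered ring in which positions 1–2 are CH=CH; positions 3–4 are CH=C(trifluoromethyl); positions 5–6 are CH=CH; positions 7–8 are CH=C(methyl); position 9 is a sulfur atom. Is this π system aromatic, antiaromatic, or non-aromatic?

Every ring atom contributes a p orbital perpendicular to the ring (each doubly-bonded ring atom is sp² with one p-orbital electron; the sulfur donates one lone pair from its p orbital), so the π system is cyclic and fully conjugated.
π-electron count: 4 × 2 = 8 from the double-bond units + 2 from the S atom = 10.
With 10 π electrons (n = 2), the Hückel 4n+2 condition holds.

Aromatic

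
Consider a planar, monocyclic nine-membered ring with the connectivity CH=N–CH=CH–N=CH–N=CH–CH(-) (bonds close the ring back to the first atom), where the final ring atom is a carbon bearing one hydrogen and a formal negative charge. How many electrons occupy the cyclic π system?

The p orbitals form a continuous loop: every atom in a ring double bond is sp² and brings one electron to the p orbital; each sp² =N– keeps its lone pair in-plane and puts one electron into the π system; the carbanion's lone pair occupies the p orbital. The ring is fully conjugated.
Counting π electrons: 4 × 2 = 8 from the double-bond units + 2 from the CH(-) atom = 10.

10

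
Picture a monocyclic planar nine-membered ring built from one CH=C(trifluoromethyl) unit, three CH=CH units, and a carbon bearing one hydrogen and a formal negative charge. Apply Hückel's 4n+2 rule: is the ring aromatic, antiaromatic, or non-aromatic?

Aromatic

Check conjugation: every atom in a ring double bond is sp² and brings one electron to the p orbital; the carbanion's lone pair occupies the p orbital — every position has a p orbital, so the cyclic π system is continuous.
Counting π electrons: 4 × 2 = 8 from the double-bond units + 2 from the CH(-) atom = 10.
With 10 π electrons (n = 2), the Hückel 4n+2 condition holds.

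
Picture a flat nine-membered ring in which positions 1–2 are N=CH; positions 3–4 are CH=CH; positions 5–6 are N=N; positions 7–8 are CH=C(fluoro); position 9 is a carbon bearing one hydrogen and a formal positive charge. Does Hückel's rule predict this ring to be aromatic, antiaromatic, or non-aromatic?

The p orbitals form a continuous loop: each doubly-bonded ring atom is sp² with one p-orbital electron; the doubly-bonded nitrogens are pyridine-type — their lone pairs lie in the ring plane, leaving one electron in the p orbital; the carbocation has an empty p orbital. The ring is fully conjugated.
π-electron count: 4 × 2 = 8 from the double-bond units + 0 from the CH(+) atom = 8.
With 8 = 4·2 π electrons, Hückel's rule classifies the planar ring as antiaromatic.

Antiaromatic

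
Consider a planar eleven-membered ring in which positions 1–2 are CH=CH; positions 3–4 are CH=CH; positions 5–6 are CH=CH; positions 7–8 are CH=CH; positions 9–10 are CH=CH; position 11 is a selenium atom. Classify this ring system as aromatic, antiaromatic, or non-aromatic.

All ring atoms are sp² and supply a p orbital to the ring (every atom in a ring double bond is sp² and brings one electron to the p orbital; the selenium donates one lone pair from its p orbital); the conjugation is uninterrupted.
Adding the contributions, 5 × 2 = 10 from the double-bond units + 2 from the Se atom = 12.
With 12 = 4·3 π electrons, Hückel's rule classifies the planar ring as antiaromatic.

Antiaromatic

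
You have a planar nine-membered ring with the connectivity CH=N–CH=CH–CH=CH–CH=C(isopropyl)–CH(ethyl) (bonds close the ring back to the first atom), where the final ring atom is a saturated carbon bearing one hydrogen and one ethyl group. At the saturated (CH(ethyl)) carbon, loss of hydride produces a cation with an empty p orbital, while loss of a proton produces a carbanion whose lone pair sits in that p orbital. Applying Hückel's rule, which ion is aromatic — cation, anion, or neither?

The anion

Both ions have a continuous loop of p orbitals — each ring atom is sp².
Cation: 4 × 2 + 0 = 8 π electrons → 4(2), antiaromatic.
Anion: 4 × 2 + 2 = 10 π electrons → 4(2)+2, aromatic.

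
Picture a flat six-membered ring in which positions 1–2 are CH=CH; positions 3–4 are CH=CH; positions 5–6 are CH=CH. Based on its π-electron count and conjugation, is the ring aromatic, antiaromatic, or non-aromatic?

Aromatic

The p orbitals form a continuous loop: each doubly-bonded ring atom is sp² with one p-orbital electron. The ring is fully conjugated.
π-electron count: 3 × 2 = 6 from the 3 double-bond units.
That gives a 4n+2 count (6, n = 1).
(The species described is benzene.)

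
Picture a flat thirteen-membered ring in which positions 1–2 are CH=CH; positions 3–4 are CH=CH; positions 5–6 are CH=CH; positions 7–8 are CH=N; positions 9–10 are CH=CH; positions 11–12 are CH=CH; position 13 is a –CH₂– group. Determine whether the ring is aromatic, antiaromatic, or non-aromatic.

The CH2 position has four σ bonds — the tetrahedral CH₂ carbon is sp³ and has no p orbital in the ring π system — so the cyclic conjugation is interrupted.
Hückel's rule only applies to fully conjugated rings, so this one is simply non-aromatic.

Non-aromatic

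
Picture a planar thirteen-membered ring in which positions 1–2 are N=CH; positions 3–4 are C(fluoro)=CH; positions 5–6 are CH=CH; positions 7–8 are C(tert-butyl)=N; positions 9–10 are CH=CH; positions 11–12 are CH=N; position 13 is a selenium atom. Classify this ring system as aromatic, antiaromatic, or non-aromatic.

Check conjugation: every atom in a ring double bond is sp² and brings one electron to the p orbital; the doubly-bonded nitrogens are pyridine-type — their lone pairs lie in the ring plane, leaving one electron in the p orbital; the selenium donates one lone pair from its p orbital — every position has a p orbital, so the cyclic π system is continuous.
Adding the contributions, 6 × 2 = 12 from the double-bond units + 2 from the Se atom = 14.
Since 14 = 4·3 + 2, the ring meets the 4n+2 criterion.

Aromatic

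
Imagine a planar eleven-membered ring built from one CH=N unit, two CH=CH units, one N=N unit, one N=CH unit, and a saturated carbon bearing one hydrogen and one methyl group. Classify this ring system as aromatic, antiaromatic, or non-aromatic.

Non-aromatic

At the CH(methyl) position, that saturated carbon is sp³ and has no p orbital in the ring π system; the ring's p-orbital overlap is broken there.
Hückel's rule only applies to fully conjugated rings, so this one is simply non-aromatic.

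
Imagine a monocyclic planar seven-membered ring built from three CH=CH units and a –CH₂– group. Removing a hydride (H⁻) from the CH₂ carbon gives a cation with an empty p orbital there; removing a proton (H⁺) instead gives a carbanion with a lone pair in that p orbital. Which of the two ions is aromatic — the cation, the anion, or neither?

Once that carbon is sp², every ring atom has a p orbital and both ions are fully conjugated.
Cation: 3 × 2 + 0 = 6 π electrons → 4(1)+2, aromatic.
Anion: 3 × 2 + 2 = 8 π electrons → 4(2), antiaromatic.

The cation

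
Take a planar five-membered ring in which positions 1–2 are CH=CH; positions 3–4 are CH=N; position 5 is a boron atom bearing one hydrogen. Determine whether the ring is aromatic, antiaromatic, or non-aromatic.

Check conjugation: the double-bond atoms are sp², each contributing one p electron; the doubly-bonded nitrogens are pyridine-type — their lone pairs lie in the ring plane, leaving one electron in the p orbital; the boron has an empty p orbital — every position has a p orbital, so the cyclic π system is continuous.
π-electron count: 2 × 2 = 4 from the double-bond units + 0 from the BH atom = 4.
A 4n π count (4, n = 1) in a planar conjugated ring means antiaromatic.

Antiaromatic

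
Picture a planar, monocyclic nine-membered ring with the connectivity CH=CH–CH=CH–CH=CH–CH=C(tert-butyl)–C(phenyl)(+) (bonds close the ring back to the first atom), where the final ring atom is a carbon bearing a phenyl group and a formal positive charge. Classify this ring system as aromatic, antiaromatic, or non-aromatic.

Every ring atom contributes a p orbital perpendicular to the ring (every atom in a ring double bond is sp² and brings one electron to the p orbital; the carbocation has an empty p orbital), so the π system is cyclic and fully conjugated.
Tallying contributions gives 4 × 2 = 8 from the double-bond units + 0 from the C(phenyl)(+) atom = 8.
8 = 4(2); a planar, fully conjugated 4n system is antiaromatic.

Antiaromatic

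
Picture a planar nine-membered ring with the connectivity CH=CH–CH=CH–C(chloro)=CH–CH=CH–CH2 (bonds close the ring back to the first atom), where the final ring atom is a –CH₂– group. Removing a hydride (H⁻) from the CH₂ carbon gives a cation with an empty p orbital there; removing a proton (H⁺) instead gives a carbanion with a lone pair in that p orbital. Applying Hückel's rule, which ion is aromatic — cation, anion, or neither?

The anion

Once that carbon is sp², every ring atom has a p orbital and both ions are fully conjugated.
Cation: 4 × 2 + 0 = 8 π electrons → 4(2), antiaromatic.
Anion: 4 × 2 + 2 = 10 π electrons → 4(2)+2, aromatic.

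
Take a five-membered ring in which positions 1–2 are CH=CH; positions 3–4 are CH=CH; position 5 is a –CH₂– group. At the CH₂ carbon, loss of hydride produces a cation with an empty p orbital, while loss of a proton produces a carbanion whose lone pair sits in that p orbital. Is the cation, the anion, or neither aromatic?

The anion

Both ions have a continuous loop of p orbitals — each ring atom is sp².
Cation: 2 × 2 + 0 = 4 π electrons → 4(1), antiaromatic.
Anion: 2 × 2 + 2 = 6 π electrons → 4(1)+2, aromatic.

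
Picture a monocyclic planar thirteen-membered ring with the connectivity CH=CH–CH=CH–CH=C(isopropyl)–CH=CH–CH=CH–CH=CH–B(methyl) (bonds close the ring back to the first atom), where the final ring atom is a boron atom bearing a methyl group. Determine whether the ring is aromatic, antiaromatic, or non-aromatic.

The p orbitals form a continuous loop: every atom in a ring double bond is sp² and brings one electron to the p orbital; the boron has an empty p orbital. The ring is fully conjugated.
π-electron count: 6 × 2 = 12 from the double-bond units + 0 from the B(methyl) atom = 12.
12 is a 4n count (n = 3), so the planar conjugated ring is antiaromatic.

Antiaromatic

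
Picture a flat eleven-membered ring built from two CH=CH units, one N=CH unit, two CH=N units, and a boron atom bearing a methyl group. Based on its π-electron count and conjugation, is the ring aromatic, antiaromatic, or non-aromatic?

All ring atoms are sp² and supply a p orbital to the ring (each doubly-bonded ring atom is sp² with one p-orbital electron; each =N– nitrogen is pyridine-type (lone pair in the sp² plane, one electron in the p orbital); the boron has an empty p orbital); the conjugation is uninterrupted.
Counting π electrons: 5 × 2 = 10 from the double-bond units + 0 from the B(methyl) atom = 10.
10 = 4(2) + 2, which satisfies Hückel's 4n+2 rule.

Aromatic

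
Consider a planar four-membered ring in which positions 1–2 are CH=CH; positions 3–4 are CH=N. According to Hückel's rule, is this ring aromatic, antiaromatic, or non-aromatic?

Antiaromatic

Every ring atom contributes a p orbital perpendicular to the ring (each doubly-bonded ring atom is sp² with one p-orbital electron; each sp² =N– keeps its lone pair in-plane and puts one electron into the π system), so the π system is cyclic and fully conjugated.
Counting π electrons: 2 × 2 = 4 from the 2 double-bond units.
With 4 = 4·1 π electrons, Hückel's rule classifies the planar ring as antiaromatic.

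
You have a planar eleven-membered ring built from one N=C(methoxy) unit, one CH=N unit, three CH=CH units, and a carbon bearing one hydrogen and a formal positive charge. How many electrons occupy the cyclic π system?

10

The p orbitals form a continuous loop: every atom in a ring double bond is sp² and brings one electron to the p orbital; the doubly-bonded nitrogens are pyridine-type — their lone pairs lie in the ring plane, leaving one electron in the p orbital; the carbocation has an empty p orbital. The ring is fully conjugated.
Counting π electrons: 5 × 2 = 10 from the double-bond units + 0 from the CH(+) atom = 10.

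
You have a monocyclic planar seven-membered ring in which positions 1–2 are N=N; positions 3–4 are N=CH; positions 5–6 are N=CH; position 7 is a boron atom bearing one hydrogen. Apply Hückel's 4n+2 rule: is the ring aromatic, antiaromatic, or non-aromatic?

Aromatic

The p orbitals form a continuous loop: each doubly-bonded ring atom is sp² with one p-orbital electron; the doubly-bonded nitrogens are pyridine-type — their lone pairs lie in the ring plane, leaving one electron in the p orbital; the boron has an empty p orbital. The ring is fully conjugated.
Tallying contributions gives 3 × 2 = 6 from the double-bond units + 0 from the BH atom = 6.
Since 6 = 4·1 + 2, the ring meets the 4n+2 criterion.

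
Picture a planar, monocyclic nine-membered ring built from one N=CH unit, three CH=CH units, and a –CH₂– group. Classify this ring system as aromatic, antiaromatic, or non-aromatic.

At the CH2 position, the tetrahedral CH₂ carbon is sp³ and has no p orbital in the ring π system; the ring's p-orbital overlap is broken there.
A ring that is not fully conjugated cannot be aromatic or antiaromatic regardless of its π-electron count.

Non-aromatic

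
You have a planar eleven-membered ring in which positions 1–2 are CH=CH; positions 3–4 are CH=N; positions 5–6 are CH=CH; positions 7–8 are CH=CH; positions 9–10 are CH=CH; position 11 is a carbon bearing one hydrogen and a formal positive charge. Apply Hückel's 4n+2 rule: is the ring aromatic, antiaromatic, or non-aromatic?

Every ring atom contributes a p orbital perpendicular to the ring (the double-bond atoms are sp², each contributing one p electron; each sp² =N– keeps its lone pair in-plane and puts one electron into the π system; the carbocation has an empty p orbital), so the π system is cyclic and fully conjugated.
Adding the contributions, 5 × 2 = 10 from the double-bond units + 0 from the CH(+) atom = 10.
Since 10 = 4·2 + 2, the ring meets the 4n+2 criterion.

Aromatic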